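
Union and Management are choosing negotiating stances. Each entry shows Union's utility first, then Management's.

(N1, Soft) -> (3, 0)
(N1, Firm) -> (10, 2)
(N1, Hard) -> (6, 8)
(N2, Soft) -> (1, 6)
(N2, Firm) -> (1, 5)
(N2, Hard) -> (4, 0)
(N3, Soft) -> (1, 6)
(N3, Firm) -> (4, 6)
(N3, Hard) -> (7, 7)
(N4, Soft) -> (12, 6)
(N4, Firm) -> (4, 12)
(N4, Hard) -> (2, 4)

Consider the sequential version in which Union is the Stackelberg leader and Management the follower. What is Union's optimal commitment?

N3

Backward induction with Union moving first.
- N1: Management compares 0, 2, 8 and picks Hard; Union would get 6.
- N2: Management compares 6, 5, 0 and picks Soft; Union would get 1.
- N3: Management compares 6, 6, 7 and picks Hard; Union would get 7.
- N4: Management compares 6, 12, 4 and picks Firm; Union would get 4.
Among 6, 1, 7, 4, the best is 7 at N3. Subgame-perfect outcome: (N3, Hard) with payoffs (7, 7).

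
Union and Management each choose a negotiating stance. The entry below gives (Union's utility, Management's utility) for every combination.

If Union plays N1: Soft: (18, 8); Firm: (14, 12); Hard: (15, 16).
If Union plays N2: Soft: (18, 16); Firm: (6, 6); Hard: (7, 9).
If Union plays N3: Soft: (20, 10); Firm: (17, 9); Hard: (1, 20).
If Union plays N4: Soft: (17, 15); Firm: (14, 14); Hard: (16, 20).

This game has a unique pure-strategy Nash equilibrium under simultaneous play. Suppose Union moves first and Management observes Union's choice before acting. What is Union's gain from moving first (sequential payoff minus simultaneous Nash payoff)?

Solve by backward induction (Union leads).
- N1: BR = Hard, leader payoff 15.
- N2: BR = Soft, leader payoff 18.
- N3: BR = Hard, leader payoff 1.
- N4: BR = Hard, leader payoff 16.
Maximizing over 15, 18, 1, 16, Union chooses N2. Subgame-perfect outcome: (N2, Soft) with payoffs (18, 16).
Now find the simultaneous Nash equilibrium.
Union's best replies: Soft→N3; Firm→N3; Hard→N4.
Management's best replies: N1→Hard; N2→Soft; N3→Hard; N4→Hard.
Only (N4, Hard) has each player best-responding; Nash payoffs (16, 20).
Union's commitment gain: 18 − 16 = 2.

2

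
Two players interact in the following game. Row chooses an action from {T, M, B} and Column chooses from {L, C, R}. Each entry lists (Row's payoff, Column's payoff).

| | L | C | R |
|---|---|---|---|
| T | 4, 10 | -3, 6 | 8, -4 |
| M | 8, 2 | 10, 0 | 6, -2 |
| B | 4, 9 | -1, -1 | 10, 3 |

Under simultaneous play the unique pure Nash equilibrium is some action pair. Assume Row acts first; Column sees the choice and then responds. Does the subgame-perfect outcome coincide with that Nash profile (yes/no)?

yes

Backward induction with Row moving first.
- T: BR = L, leader payoff 4.
- M: BR = L, leader payoff 8.
- B: BR = L, leader payoff 4.
Maximizing over 4, 8, 4, Row chooses M. Subgame-perfect outcome: (M, L) with payoffs (8, 2).
Now find the simultaneous Nash equilibrium.
Row's best replies: L→M; C→M; R→B.
Column's best replies: T→L; M→L; B→L.
Only (M, L) has each player best-responding; Nash payoffs (8, 2).
Sequential outcome (M, L) coincides with the Nash profile (M, L).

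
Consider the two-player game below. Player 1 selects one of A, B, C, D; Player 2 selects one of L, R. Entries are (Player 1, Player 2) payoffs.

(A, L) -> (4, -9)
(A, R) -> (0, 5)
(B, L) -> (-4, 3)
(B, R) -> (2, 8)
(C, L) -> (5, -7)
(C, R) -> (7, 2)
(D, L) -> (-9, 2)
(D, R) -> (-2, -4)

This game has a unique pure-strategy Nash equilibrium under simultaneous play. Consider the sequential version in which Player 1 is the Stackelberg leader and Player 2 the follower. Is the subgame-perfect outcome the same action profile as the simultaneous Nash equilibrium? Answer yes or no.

yes

Backward induction with Player 1 moving first.
- A → Player 2 plays R (best of -9, 5); Player 1 gets 0.
- B → Player 2 plays R (best of 3, 8); Player 1 gets 2.
- C → Player 2 plays R (best of -7, 2); Player 1 gets 7.
- D → Player 2 plays L (best of 2, -4); Player 1 gets -9.
Player 1's induced payoffs are 0, 2, 7, -9, so Player 1 commits to C. Subgame-perfect outcome: (C, R) with payoffs (7, 2).
For the simultaneous game, intersect best replies.
Player 1's best replies: L→C; R→C.
Player 2's best replies: A→R; B→R; C→R; D→L.
The unique mutual best reply is (C, R), giving (7, 2).
Sequential outcome (C, R) coincides with the Nash profile (C, R).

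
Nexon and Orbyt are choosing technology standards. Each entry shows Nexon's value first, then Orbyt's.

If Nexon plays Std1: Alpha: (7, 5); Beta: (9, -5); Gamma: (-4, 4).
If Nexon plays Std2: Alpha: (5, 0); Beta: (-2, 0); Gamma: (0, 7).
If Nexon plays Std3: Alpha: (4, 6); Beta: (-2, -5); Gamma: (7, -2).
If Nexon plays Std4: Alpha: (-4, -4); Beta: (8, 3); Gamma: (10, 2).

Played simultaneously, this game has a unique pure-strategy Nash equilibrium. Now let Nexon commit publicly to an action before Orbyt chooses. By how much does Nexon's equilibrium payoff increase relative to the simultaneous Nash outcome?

Solve by backward induction (Nexon leads).
- Std1: BR = Alpha, leader payoff 7.
- Std2: BR = Gamma, leader payoff 0.
- Std3: BR = Alpha, leader payoff 4.
- Std4: BR = Beta, leader payoff 8.
Among 7, 0, 4, 8, the best is 8 at Std4. Subgame-perfect outcome: (Std4, Beta) with payoffs (8, 3).
Now find the simultaneous Nash equilibrium.
Nexon's best replies: Alpha→Std1; Beta→Std1; Gamma→Std4.
Orbyt's best replies: Std1→Alpha; Std2→Gamma; Std3→Alpha; Std4→Beta.
Only (Std1, Alpha) has each player best-responding; Nash payoffs (7, 5).
Nexon's commitment gain: 8 − 7 = 1.

1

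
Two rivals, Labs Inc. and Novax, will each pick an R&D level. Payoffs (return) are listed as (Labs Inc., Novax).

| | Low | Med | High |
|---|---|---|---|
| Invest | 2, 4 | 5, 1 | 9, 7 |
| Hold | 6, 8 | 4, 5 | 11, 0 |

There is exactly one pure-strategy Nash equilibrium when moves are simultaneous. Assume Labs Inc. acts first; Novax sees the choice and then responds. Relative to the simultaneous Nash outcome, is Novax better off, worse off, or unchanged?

worse off

Work backward from Novax's decision.
- Invest: BR = High, leader payoff 9.
- Hold: BR = Low, leader payoff 6.
Maximizing over 9, 6, Labs Inc. chooses Invest. Subgame-perfect outcome: (Invest, High) with payoffs (9, 7).
Under simultaneous play:
Labs Inc.'s best replies: Low→Hold; Med→Invest; High→Hold.
Novax's best replies: Invest→High; Hold→Low.
The unique mutual best reply is (Hold, Low), giving (6, 8).
Novax earns 7 sequentially versus 8 at the Nash outcome: worse off.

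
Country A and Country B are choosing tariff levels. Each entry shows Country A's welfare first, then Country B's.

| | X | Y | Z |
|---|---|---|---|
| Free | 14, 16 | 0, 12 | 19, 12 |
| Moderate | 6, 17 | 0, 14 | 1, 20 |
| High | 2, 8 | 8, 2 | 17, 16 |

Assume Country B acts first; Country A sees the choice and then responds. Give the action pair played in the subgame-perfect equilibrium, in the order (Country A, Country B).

Solve by backward induction (Country B leads).
- X → Country A plays Free (best of 14, 6, 2); Country B gets 16.
- Y → Country A plays High (best of 0, 0, 8); Country B gets 2.
- Z → Country A plays Free (best of 19, 1, 17); Country B gets 12.
Country B's induced payoffs are 16, 2, 12, so Country B commits to X. Subgame-perfect outcome: (Free, X) with payoffs (14, 16).

(Free, X)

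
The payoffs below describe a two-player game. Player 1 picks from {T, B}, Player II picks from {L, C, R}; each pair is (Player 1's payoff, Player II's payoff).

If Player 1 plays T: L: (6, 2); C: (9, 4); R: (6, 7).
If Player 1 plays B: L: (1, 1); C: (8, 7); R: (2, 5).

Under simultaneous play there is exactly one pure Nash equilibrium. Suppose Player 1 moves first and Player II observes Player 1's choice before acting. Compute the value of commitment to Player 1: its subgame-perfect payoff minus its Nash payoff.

Player II best-responds to each possible Player 1 move:
- T → Player II plays R (best of 2, 4, 7); Player 1 gets 6.
- B → Player II plays C (best of 1, 7, 5); Player 1 gets 8.
Player 1's induced payoffs are 6, 8, so Player 1 commits to B. Subgame-perfect outcome: (B, C) with payoffs (8, 7).
Under simultaneous play:
Player 1's best replies: L→T; C→T; R→T.
Player II's best replies: T→R; B→C.
Only (T, R) has each player best-responding; Nash payoffs (6, 7).
Player 1's commitment gain: 8 − 6 = 2.

2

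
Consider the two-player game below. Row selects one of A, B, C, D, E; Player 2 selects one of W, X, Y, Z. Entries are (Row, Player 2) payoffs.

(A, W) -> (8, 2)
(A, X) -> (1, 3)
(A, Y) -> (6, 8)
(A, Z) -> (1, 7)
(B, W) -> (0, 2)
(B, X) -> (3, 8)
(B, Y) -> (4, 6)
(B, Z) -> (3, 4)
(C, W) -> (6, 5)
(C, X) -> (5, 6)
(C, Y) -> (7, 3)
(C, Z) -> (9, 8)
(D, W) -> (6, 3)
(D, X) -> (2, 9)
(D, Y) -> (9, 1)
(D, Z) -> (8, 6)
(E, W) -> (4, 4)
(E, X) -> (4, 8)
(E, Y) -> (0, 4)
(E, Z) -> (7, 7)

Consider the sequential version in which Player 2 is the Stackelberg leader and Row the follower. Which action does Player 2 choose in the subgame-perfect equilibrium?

Z

Work backward from Row's decision.
- W: BR = A, leader payoff 2.
- X: BR = C, leader payoff 6.
- Y: BR = D, leader payoff 1.
- Z: BR = C, leader payoff 8.
Maximizing over 2, 6, 1, 8, Player 2 chooses Z. Subgame-perfect outcome: (C, Z) with payoffs (9, 8).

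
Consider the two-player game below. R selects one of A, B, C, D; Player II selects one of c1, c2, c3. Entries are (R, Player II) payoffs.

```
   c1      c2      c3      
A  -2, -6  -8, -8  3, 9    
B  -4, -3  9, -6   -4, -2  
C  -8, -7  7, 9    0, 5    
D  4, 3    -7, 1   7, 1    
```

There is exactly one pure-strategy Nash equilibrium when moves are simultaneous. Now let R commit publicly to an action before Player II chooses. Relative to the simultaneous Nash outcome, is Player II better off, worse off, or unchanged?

better off

Solve by backward induction (R leads).
- A: Player II compares -6, -8, 9 and picks c3; R would get 3.
- B: Player II compares -3, -6, -2 and picks c3; R would get -4.
- C: Player II compares -7, 9, 5 and picks c2; R would get 7.
- D: Player II compares 3, 1, 1 and picks c1; R would get 4.
R's induced payoffs are 3, -4, 7, 4, so R commits to C. Subgame-perfect outcome: (C, c2) with payoffs (7, 9).
Now find the simultaneous Nash equilibrium.
R's best replies: c1→D; c2→B; c3→D.
Player II's best replies: A→c3; B→c3; C→c2; D→c1.
The unique mutual best reply is (D, c1), giving (4, 3).
Player II earns 9 sequentially versus 3 at the Nash outcome: better off.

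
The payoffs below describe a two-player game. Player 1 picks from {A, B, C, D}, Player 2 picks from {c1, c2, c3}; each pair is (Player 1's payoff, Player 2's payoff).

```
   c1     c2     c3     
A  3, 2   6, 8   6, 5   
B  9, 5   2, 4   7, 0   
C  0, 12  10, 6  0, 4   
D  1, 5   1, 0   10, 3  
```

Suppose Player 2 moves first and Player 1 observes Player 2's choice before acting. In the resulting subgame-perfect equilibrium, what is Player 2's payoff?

Solve by backward induction (Player 2 leads).
- c1: Player 1 compares 3, 9, 0, 1 and picks B; Player 2 would get 5.
- c2: Player 1 compares 6, 2, 10, 1 and picks C; Player 2 would get 6.
- c3: Player 1 compares 6, 7, 0, 10 and picks D; Player 2 would get 3.
Player 2's induced payoffs are 5, 6, 3, so Player 2 commits to c2. Subgame-perfect outcome: (C, c2) with payoffs (10, 6).

6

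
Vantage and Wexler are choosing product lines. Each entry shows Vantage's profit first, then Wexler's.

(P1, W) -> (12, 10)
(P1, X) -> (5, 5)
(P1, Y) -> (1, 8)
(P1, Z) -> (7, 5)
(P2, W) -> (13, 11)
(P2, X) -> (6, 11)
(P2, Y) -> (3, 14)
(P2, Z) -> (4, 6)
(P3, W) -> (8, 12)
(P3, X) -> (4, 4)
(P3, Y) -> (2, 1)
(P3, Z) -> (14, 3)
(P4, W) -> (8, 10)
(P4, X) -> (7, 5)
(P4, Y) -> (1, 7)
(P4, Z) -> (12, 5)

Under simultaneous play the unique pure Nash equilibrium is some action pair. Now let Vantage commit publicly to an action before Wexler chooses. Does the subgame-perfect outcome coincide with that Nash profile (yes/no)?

no

Work backward from Wexler's decision.
- P1: Wexler compares 10, 5, 8, 5 and picks W; Vantage would get 12.
- P2: Wexler compares 11, 11, 14, 6 and picks Y; Vantage would get 3.
- P3: Wexler compares 12, 4, 1, 3 and picks W; Vantage would get 8.
- P4: Wexler compares 10, 5, 7, 5 and picks W; Vantage would get 8.
Vantage's induced payoffs are 12, 3, 8, 8, so Vantage commits to P1. Subgame-perfect outcome: (P1, W) with payoffs (12, 10).
Now find the simultaneous Nash equilibrium.
Vantage's best replies: W→P2; X→P4; Y→P2; Z→P3.
Wexler's best replies: P1→W; P2→Y; P3→W; P4→W.
Only (P2, Y) has each player best-responding; Nash payoffs (3, 14).
Sequential outcome (P1, W) differs from the Nash profile (P2, Y).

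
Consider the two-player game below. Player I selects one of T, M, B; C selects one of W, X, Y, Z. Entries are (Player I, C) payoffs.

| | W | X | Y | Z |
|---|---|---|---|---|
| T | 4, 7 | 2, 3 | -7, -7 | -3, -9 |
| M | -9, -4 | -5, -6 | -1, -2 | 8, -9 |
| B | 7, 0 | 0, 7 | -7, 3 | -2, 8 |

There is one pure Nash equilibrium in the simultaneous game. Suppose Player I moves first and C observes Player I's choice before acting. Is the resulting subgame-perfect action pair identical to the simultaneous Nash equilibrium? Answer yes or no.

Backward induction with Player I moving first.
- T: C compares 7, 3, -7, -9 and picks W; Player I would get 4.
- M: C compares -4, -6, -2, -9 and picks Y; Player I would get -1.
- B: C compares 0, 7, 3, 8 and picks Z; Player I would get -2.
Maximizing over 4, -1, -2, Player I chooses T. Subgame-perfect outcome: (T, W) with payoffs (4, 7).
For the simultaneous game, intersect best replies.
Player I's best replies: W→B; X→T; Y→M; Z→M.
C's best replies: T→W; M→Y; B→Z.
The unique mutual best reply is (M, Y), giving (-1, -2).
Sequential outcome (T, W) differs from the Nash profile (M, Y).

no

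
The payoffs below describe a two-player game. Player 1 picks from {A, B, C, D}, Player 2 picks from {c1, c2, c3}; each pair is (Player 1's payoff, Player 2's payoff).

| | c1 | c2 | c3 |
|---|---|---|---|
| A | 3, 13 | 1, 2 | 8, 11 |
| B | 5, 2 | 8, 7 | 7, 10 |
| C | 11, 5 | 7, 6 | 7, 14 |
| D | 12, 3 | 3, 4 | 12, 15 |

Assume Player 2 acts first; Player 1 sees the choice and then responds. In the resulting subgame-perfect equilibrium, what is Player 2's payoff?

15

Solve by backward induction (Player 2 leads).
- c1: Player 1 compares 3, 5, 11, 12 and picks D; Player 2 would get 3.
- c2: Player 1 compares 1, 8, 7, 3 and picks B; Player 2 would get 7.
- c3: Player 1 compares 8, 7, 7, 12 and picks D; Player 2 would get 15.
Among 3, 7, 15, the best is 15 at c3. Subgame-perfect outcome: (D, c3) with payoffs (12, 15).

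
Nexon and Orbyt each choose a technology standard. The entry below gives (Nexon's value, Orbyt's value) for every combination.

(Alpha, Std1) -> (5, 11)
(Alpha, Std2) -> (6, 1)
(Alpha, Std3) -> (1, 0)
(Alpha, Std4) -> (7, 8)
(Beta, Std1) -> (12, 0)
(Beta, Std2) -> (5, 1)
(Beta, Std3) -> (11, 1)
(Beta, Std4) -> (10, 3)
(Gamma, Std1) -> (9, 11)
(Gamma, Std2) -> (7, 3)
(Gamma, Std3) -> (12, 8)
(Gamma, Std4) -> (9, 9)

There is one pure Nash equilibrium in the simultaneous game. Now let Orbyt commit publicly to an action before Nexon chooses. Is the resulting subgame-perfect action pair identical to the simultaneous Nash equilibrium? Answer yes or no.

no

Backward induction with Orbyt moving first.
- Std1: BR = Beta, leader payoff 0.
- Std2: BR = Gamma, leader payoff 3.
- Std3: BR = Gamma, leader payoff 8.
- Std4: BR = Beta, leader payoff 3.
Among 0, 3, 8, 3, the best is 8 at Std3. Subgame-perfect outcome: (Gamma, Std3) with payoffs (12, 8).
Under simultaneous play:
Nexon's best replies: Std1→Beta; Std2→Gamma; Std3→Gamma; Std4→Beta.
Orbyt's best replies: Alpha→Std1; Beta→Std4; Gamma→Std1.
Only (Beta, Std4) has each player best-responding; Nash payoffs (10, 3).
Sequential outcome (Gamma, Std3) differs from the Nash profile (Beta, Std4).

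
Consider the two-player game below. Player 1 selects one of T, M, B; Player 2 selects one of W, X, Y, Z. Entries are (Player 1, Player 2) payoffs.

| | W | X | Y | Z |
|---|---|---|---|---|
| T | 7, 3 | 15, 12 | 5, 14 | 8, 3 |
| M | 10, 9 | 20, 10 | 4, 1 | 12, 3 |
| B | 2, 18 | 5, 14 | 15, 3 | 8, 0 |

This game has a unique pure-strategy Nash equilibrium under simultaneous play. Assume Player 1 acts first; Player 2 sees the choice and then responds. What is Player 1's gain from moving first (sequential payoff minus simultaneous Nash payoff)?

Solve by backward induction (Player 1 leads).
- T → Player 2 plays Y (best of 3, 12, 14, 3); Player 1 gets 5.
- M → Player 2 plays X (best of 9, 10, 1, 3); Player 1 gets 20.
- B → Player 2 plays W (best of 18, 14, 3, 0); Player 1 gets 2.
Maximizing over 5, 20, 2, Player 1 chooses M. Subgame-perfect outcome: (M, X) with payoffs (20, 10).
Under simultaneous play:
Player 1's best replies: W→M; X→M; Y→B; Z→M.
Player 2's best replies: T→Y; M→X; B→W.
Only (M, X) has each player best-responding; Nash payoffs (20, 10).
Player 1's commitment gain: 20 − 20 = 0.

0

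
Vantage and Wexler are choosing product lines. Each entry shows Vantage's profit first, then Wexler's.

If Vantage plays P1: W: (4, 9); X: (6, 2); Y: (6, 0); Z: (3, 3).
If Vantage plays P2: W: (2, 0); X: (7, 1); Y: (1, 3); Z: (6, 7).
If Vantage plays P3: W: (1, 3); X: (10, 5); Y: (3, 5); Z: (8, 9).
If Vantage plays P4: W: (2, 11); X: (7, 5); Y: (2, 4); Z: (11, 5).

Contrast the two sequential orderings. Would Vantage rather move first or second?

first

If Vantage leads: Wexler's best replies are P1→W, P2→Z, P3→Z, P4→W; Vantage's induced payoffs 4, 6, 8, 2; outcome (P3, Z), payoffs (8, 9).
If Wexler leads: Vantage's best replies are W→P1, X→P3, Y→P1, Z→P4; Wexler's induced payoffs 9, 5, 0, 5; outcome (P1, W), payoffs (4, 9).
Vantage gets 8 moving first and 4 moving second, so Vantage prefers to move first.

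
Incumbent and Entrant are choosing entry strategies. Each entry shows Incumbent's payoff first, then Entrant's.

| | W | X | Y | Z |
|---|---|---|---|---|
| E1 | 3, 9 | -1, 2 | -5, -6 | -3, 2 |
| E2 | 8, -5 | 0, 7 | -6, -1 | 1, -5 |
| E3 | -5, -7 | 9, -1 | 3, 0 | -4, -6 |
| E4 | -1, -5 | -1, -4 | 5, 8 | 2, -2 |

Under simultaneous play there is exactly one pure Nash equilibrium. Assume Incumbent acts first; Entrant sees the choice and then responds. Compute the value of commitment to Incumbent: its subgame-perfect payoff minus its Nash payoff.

Backward induction with Incumbent moving first.
- E1: BR = W, leader payoff 3.
- E2: BR = X, leader payoff 0.
- E3: BR = Y, leader payoff 3.
- E4: BR = Y, leader payoff 5.
Incumbent's induced payoffs are 3, 0, 3, 5, so Incumbent commits to E4. Subgame-perfect outcome: (E4, Y) with payoffs (5, 8).
For the simultaneous game, intersect best replies.
Incumbent's best replies: W→E2; X→E3; Y→E4; Z→E4.
Entrant's best replies: E1→W; E2→X; E3→Y; E4→Y.
Only (E4, Y) has each player best-responding; Nash payoffs (5, 8).
Incumbent's commitment gain: 5 − 5 = 0.

0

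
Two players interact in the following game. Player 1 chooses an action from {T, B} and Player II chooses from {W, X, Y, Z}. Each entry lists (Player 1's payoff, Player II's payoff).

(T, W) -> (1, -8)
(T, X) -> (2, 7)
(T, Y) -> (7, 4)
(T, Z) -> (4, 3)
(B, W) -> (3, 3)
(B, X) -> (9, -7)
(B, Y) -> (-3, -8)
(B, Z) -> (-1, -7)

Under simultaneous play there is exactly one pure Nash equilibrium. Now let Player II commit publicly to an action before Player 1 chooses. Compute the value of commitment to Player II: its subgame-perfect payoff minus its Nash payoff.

Player 1 best-responds to each possible Player II move:
- W → Player 1 plays B (best of 1, 3); Player II gets 3.
- X → Player 1 plays B (best of 2, 9); Player II gets -7.
- Y → Player 1 plays T (best of 7, -3); Player II gets 4.
- Z → Player 1 plays T (best of 4, -1); Player II gets 3.
Player II's induced payoffs are 3, -7, 4, 3, so Player II commits to Y. Subgame-perfect outcome: (T, Y) with payoffs (7, 4).
For the simultaneous game, intersect best replies.
Player 1's best replies: W→B; X→B; Y→T; Z→T.
Player II's best replies: T→X; B→W.
Only (B, W) has each player best-responding; Nash payoffs (3, 3).
Player II's commitment gain: 4 − 3 = 1.

1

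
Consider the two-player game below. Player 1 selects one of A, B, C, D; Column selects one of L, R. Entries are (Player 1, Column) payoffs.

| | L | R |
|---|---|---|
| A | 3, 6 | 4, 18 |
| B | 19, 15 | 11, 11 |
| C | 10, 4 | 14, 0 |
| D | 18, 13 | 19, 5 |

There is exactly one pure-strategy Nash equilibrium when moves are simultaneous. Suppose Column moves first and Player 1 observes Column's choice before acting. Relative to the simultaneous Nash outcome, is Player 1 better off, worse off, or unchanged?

Solve by backward induction (Column leads).
- L: Player 1 compares 3, 19, 10, 18 and picks B; Column would get 15.
- R: Player 1 compares 4, 11, 14, 19 and picks D; Column would get 5.
Among 15, 5, the best is 15 at L. Subgame-perfect outcome: (B, L) with payoffs (19, 15).
Now find the simultaneous Nash equilibrium.
Player 1's best replies: L→B; R→D.
Column's best replies: A→R; B→L; C→L; D→L.
Only (B, L) has each player best-responding; Nash payoffs (19, 15).
Player 1 earns 19 sequentially versus 19 at the Nash outcome: unchanged.

unchanged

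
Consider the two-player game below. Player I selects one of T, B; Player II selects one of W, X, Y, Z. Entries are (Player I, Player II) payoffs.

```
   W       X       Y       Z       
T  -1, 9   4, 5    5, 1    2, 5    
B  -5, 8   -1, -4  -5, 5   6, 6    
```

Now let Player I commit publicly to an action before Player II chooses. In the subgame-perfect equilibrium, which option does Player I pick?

Solve by backward induction (Player I leads).
- T: Player II compares 9, 5, 1, 5 and picks W; Player I would get -1.
- B: Player II compares 8, -4, 5, 6 and picks W; Player I would get -5.
Among -1, -5, the best is -1 at T. Subgame-perfect outcome: (T, W) with payoffs (-1, 9).

T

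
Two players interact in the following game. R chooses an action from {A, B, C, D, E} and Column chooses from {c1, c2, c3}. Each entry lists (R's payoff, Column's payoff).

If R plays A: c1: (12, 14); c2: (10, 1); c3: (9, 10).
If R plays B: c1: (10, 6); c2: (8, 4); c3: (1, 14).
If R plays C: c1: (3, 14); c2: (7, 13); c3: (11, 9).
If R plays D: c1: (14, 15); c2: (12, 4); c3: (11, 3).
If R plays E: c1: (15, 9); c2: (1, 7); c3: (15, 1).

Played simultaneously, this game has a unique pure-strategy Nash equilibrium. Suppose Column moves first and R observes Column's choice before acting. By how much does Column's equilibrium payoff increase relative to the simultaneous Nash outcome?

R best-responds to each possible Column move:
- c1 → R plays E (best of 12, 10, 3, 14, 15); Column gets 9.
- c2 → R plays D (best of 10, 8, 7, 12, 1); Column gets 4.
- c3 → R plays E (best of 9, 1, 11, 11, 15); Column gets 1.
Maximizing over 9, 4, 1, Column chooses c1. Subgame-perfect outcome: (E, c1) with payoffs (15, 9).
For the simultaneous game, intersect best replies.
R's best replies: c1→E; c2→D; c3→E.
Column's best replies: A→c1; B→c3; C→c1; D→c1; E→c1.
The unique mutual best reply is (E, c1), giving (15, 9).
Column's commitment gain: 9 − 9 = 0.

0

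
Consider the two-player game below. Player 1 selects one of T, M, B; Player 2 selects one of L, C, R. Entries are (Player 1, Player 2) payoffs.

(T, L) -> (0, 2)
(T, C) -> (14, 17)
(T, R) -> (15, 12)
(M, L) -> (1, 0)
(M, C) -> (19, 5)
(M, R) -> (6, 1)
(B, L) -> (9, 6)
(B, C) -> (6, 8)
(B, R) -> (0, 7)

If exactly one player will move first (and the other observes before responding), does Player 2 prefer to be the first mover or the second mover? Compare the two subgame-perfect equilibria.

If Player 1 leads: Player 2's best replies are T→C, M→C, B→C; Player 1's induced payoffs 14, 19, 6; outcome (M, C), payoffs (19, 5).
If Player 2 leads: Player 1's best replies are L→B, C→M, R→T; Player 2's induced payoffs 6, 5, 12; outcome (T, R), payoffs (15, 12).
Player 2 gets 12 moving first and 5 moving second, so Player 2 prefers to move first.

first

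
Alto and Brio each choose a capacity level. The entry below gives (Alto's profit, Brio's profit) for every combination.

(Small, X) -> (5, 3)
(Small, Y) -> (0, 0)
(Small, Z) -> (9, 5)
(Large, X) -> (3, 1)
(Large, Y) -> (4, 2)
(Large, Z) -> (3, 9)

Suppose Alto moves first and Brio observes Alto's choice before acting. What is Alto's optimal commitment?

Work backward from Brio's decision.
- Small → Brio plays Z (best of 3, 0, 5); Alto gets 9.
- Large → Brio plays Z (best of 1, 2, 9); Alto gets 3.
Alto's induced payoffs are 9, 3, so Alto commits to Small. Subgame-perfect outcome: (Small, Z) with payoffs (9, 5).

Small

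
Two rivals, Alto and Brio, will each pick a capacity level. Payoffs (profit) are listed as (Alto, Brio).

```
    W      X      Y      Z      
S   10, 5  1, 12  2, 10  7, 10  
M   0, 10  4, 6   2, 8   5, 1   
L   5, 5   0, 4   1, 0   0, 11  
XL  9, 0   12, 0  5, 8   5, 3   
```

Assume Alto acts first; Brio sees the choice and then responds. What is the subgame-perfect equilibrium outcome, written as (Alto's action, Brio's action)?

Brio best-responds to each possible Alto move:
- S: Brio compares 5, 12, 10, 10 and picks X; Alto would get 1.
- M: Brio compares 10, 6, 8, 1 and picks W; Alto would get 0.
- L: Brio compares 5, 4, 0, 11 and picks Z; Alto would get 0.
- XL: Brio compares 0, 0, 8, 3 and picks Y; Alto would get 5.
Alto's induced payoffs are 1, 0, 0, 5, so Alto commits to XL. Subgame-perfect outcome: (XL, Y) with payoffs (5, 8).

(XL, Y)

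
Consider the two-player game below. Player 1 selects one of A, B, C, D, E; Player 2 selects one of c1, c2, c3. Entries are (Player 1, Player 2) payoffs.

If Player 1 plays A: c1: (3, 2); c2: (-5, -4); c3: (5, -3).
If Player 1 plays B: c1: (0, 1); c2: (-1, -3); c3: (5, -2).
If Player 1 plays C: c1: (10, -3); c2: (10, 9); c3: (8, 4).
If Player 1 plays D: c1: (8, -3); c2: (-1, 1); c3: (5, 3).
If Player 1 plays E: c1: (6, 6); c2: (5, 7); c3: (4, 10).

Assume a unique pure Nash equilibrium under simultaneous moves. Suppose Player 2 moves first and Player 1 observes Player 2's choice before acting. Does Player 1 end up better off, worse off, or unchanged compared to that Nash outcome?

unchanged

Player 1 best-responds to each possible Player 2 move:
- c1 → Player 1 plays C (best of 3, 0, 10, 8, 6); Player 2 gets -3.
- c2 → Player 1 plays C (best of -5, -1, 10, -1, 5); Player 2 gets 9.
- c3 → Player 1 plays C (best of 5, 5, 8, 5, 4); Player 2 gets 4.
Player 2's induced payoffs are -3, 9, 4, so Player 2 commits to c2. Subgame-perfect outcome: (C, c2) with payoffs (10, 9).
Now find the simultaneous Nash equilibrium.
Player 1's best replies: c1→C; c2→C; c3→C.
Player 2's best replies: A→c1; B→c1; C→c2; D→c3; E→c3.
Only (C, c2) has each player best-responding; Nash payoffs (10, 9).
Player 1 earns 10 sequentially versus 10 at the Nash outcome: unchanged.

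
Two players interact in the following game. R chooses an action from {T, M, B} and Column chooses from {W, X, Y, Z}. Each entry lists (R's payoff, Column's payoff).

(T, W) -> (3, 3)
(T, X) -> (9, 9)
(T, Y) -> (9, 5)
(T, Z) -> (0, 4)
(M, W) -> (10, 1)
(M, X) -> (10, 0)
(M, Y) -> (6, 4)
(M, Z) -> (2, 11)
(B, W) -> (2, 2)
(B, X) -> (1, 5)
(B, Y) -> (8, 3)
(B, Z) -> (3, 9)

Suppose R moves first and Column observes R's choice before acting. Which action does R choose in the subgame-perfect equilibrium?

Work backward from Column's decision.
- T: Column compares 3, 9, 5, 4 and picks X; R would get 9.
- M: Column compares 1, 0, 4, 11 and picks Z; R would get 2.
- B: Column compares 2, 5, 3, 9 and picks Z; R would get 3.
R's induced payoffs are 9, 2, 3, so R commits to T. Subgame-perfect outcome: (T, X) with payoffs (9, 9).

T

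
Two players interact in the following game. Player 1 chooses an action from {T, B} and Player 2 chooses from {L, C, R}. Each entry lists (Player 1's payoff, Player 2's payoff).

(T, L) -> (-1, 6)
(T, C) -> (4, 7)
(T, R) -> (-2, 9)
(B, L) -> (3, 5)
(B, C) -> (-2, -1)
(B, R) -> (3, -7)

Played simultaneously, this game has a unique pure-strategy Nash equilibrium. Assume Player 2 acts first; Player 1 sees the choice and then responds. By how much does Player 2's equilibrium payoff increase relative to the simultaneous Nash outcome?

2

Backward induction with Player 2 moving first.
- L: Player 1 compares -1, 3 and picks B; Player 2 would get 5.
- C: Player 1 compares 4, -2 and picks T; Player 2 would get 7.
- R: Player 1 compares -2, 3 and picks B; Player 2 would get -7.
Maximizing over 5, 7, -7, Player 2 chooses C. Subgame-perfect outcome: (T, C) with payoffs (4, 7).
Now find the simultaneous Nash equilibrium.
Player 1's best replies: L→B; C→T; R→B.
Player 2's best replies: T→R; B→L.
The unique mutual best reply is (B, L), giving (3, 5).
Player 2's commitment gain: 7 − 5 = 2.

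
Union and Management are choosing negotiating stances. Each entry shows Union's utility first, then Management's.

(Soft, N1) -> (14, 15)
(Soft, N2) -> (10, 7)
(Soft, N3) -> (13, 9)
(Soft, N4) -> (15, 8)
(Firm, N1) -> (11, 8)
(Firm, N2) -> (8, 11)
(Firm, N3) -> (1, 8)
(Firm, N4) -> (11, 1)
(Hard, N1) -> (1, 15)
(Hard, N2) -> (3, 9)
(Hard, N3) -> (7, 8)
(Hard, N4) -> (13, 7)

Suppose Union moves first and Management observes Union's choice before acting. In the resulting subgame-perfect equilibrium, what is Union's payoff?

Management best-responds to each possible Union move:
- Soft: Management compares 15, 7, 9, 8 and picks N1; Union would get 14.
- Firm: Management compares 8, 11, 8, 1 and picks N2; Union would get 8.
- Hard: Management compares 15, 9, 8, 7 and picks N1; Union would get 1.
Union's induced payoffs are 14, 8, 1, so Union commits to Soft. Subgame-perfect outcome: (Soft, N1) with payoffs (14, 15).

14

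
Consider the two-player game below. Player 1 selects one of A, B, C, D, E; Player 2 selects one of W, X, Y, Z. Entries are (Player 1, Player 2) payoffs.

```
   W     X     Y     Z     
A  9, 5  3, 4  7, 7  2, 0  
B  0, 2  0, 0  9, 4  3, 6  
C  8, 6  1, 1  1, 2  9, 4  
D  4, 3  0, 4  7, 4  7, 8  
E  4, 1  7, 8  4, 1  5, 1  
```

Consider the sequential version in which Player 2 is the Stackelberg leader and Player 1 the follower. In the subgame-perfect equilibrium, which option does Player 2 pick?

X

Solve by backward induction (Player 2 leads).
- W: BR = A, leader payoff 5.
- X: BR = E, leader payoff 8.
- Y: BR = B, leader payoff 4.
- Z: BR = C, leader payoff 4.
Among 5, 8, 4, 4, the best is 8 at X. Subgame-perfect outcome: (E, X) with payoffs (7, 8).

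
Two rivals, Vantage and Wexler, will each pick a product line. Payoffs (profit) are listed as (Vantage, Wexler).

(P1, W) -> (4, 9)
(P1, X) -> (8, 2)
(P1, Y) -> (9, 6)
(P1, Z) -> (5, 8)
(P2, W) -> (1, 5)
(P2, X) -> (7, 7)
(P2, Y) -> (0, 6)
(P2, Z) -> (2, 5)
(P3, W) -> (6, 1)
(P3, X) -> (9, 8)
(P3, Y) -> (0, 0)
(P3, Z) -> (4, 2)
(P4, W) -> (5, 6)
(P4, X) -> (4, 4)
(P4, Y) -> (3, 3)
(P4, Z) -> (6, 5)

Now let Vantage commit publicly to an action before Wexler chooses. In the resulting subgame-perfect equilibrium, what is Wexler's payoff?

Solve by backward induction (Vantage leads).
- P1: BR = W, leader payoff 4.
- P2: BR = X, leader payoff 7.
- P3: BR = X, leader payoff 9.
- P4: BR = W, leader payoff 5.
Maximizing over 4, 7, 9, 5, Vantage chooses P3. Subgame-perfect outcome: (P3, X) with payoffs (9, 8).

8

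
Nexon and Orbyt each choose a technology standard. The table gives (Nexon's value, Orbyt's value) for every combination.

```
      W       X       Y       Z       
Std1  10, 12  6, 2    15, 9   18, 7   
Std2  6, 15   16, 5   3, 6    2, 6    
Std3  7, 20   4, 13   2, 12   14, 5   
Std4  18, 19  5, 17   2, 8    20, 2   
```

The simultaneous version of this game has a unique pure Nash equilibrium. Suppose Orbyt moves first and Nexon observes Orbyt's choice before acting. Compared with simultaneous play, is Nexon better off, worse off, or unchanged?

Nexon best-responds to each possible Orbyt move:
- W → Nexon plays Std4 (best of 10, 6, 7, 18); Orbyt gets 19.
- X → Nexon plays Std2 (best of 6, 16, 4, 5); Orbyt gets 5.
- Y → Nexon plays Std1 (best of 15, 3, 2, 2); Orbyt gets 9.
- Z → Nexon plays Std4 (best of 18, 2, 14, 20); Orbyt gets 2.
Among 19, 5, 9, 2, the best is 19 at W. Subgame-perfect outcome: (Std4, W) with payoffs (18, 19).
Under simultaneous play:
Nexon's best replies: W→Std4; X→Std2; Y→Std1; Z→Std4.
Orbyt's best replies: Std1→W; Std2→W; Std3→W; Std4→W.
The unique mutual best reply is (Std4, W), giving (18, 19).
Nexon earns 18 sequentially versus 18 at the Nash outcome: unchanged.

unchanged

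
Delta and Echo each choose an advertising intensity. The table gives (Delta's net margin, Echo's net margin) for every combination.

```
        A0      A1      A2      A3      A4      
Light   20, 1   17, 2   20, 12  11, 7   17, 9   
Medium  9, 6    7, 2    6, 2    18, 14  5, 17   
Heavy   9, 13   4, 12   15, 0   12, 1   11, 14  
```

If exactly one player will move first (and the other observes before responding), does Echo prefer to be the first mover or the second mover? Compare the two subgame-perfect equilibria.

first

If Delta leads: Echo's best replies are Light→A2, Medium→A4, Heavy→A4; Delta's induced payoffs 20, 5, 11; outcome (Light, A2), payoffs (20, 12).
If Echo leads: Delta's best replies are A0→Light, A1→Light, A2→Light, A3→Medium, A4→Light; Echo's induced payoffs 1, 2, 12, 14, 9; outcome (Medium, A3), payoffs (18, 14).
Echo gets 14 moving first and 12 moving second, so Echo prefers to move first.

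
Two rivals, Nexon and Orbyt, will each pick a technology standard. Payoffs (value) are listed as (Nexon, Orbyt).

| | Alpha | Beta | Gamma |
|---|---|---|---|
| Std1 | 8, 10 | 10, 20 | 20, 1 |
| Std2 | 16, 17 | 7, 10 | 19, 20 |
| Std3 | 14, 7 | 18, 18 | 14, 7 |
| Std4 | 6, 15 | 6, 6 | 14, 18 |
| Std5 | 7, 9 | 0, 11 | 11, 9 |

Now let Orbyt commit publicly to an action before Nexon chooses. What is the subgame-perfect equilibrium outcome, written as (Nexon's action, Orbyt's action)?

Solve by backward induction (Orbyt leads).
- Alpha: Nexon compares 8, 16, 14, 6, 7 and picks Std2; Orbyt would get 17.
- Beta: Nexon compares 10, 7, 18, 6, 0 and picks Std3; Orbyt would get 18.
- Gamma: Nexon compares 20, 19, 14, 14, 11 and picks Std1; Orbyt would get 1.
Orbyt's induced payoffs are 17, 18, 1, so Orbyt commits to Beta. Subgame-perfect outcome: (Std3, Beta) with payoffs (18, 18).

(Std3, Beta)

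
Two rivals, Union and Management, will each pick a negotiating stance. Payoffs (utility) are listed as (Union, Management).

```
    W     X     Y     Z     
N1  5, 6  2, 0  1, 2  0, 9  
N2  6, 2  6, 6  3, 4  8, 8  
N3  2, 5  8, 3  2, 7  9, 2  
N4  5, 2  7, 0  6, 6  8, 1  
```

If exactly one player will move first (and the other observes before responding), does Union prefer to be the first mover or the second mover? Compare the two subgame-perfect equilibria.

If Union leads: Management's best replies are N1→Z, N2→Z, N3→Y, N4→Y; Union's induced payoffs 0, 8, 2, 6; outcome (N2, Z), payoffs (8, 8).
If Management leads: Union's best replies are W→N2, X→N3, Y→N4, Z→N3; Management's induced payoffs 2, 3, 6, 2; outcome (N4, Y), payoffs (6, 6).
Union gets 8 moving first and 6 moving second, so Union prefers to move first.

first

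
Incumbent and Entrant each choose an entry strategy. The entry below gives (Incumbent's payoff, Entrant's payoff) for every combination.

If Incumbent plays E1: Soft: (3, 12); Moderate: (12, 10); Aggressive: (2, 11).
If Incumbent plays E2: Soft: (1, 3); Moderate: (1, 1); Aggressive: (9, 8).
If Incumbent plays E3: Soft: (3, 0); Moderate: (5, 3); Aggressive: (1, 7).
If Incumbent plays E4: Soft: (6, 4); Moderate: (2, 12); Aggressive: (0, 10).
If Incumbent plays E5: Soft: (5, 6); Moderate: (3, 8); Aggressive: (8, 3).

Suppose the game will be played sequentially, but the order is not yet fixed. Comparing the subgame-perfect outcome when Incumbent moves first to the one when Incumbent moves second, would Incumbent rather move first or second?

If Incumbent leads: Entrant's best replies are E1→Soft, E2→Aggressive, E3→Aggressive, E4→Moderate, E5→Moderate; Incumbent's induced payoffs 3, 9, 1, 2, 3; outcome (E2, Aggressive), payoffs (9, 8).
If Entrant leads: Incumbent's best replies are Soft→E4, Moderate→E1, Aggressive→E2; Entrant's induced payoffs 4, 10, 8; outcome (E1, Moderate), payoffs (12, 10).
Incumbent gets 9 moving first and 12 moving second, so Incumbent prefers to move second.

second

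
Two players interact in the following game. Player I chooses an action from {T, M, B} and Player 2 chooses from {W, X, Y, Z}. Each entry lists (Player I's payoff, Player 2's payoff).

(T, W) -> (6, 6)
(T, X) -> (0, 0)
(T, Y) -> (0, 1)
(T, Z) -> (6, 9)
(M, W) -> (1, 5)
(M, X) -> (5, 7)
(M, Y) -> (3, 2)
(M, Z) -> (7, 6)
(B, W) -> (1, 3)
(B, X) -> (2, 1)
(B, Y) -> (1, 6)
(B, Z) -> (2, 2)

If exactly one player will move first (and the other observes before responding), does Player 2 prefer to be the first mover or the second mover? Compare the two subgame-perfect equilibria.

If Player I leads: Player 2's best replies are T→Z, M→X, B→Y; Player I's induced payoffs 6, 5, 1; outcome (T, Z), payoffs (6, 9).
If Player 2 leads: Player I's best replies are W→T, X→M, Y→M, Z→M; Player 2's induced payoffs 6, 7, 2, 6; outcome (M, X), payoffs (5, 7).
Player 2 gets 7 moving first and 9 moving second, so Player 2 prefers to move second.

second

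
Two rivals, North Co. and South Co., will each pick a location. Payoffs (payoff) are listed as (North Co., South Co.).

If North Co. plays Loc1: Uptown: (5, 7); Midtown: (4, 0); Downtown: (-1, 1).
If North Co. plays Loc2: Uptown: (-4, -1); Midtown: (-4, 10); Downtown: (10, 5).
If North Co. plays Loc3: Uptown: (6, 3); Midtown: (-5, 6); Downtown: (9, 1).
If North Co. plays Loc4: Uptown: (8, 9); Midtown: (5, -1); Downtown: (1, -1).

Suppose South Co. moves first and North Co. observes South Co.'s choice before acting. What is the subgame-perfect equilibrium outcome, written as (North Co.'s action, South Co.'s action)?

(Loc4, Uptown)

Solve by backward induction (South Co. leads).
- Uptown: BR = Loc4, leader payoff 9.
- Midtown: BR = Loc4, leader payoff -1.
- Downtown: BR = Loc2, leader payoff 5.
South Co.'s induced payoffs are 9, -1, 5, so South Co. commits to Uptown. Subgame-perfect outcome: (Loc4, Uptown) with payoffs (8, 9).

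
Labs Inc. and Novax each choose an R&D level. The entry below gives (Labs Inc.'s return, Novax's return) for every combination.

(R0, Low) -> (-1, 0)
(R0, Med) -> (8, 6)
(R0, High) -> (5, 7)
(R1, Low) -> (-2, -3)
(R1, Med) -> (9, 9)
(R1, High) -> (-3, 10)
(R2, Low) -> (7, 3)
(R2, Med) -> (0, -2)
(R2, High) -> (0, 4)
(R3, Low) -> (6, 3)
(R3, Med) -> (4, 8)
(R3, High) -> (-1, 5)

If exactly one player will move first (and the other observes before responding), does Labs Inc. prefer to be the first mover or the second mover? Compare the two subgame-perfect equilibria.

second

If Labs Inc. leads: Novax's best replies are R0→High, R1→High, R2→High, R3→Med; Labs Inc.'s induced payoffs 5, -3, 0, 4; outcome (R0, High), payoffs (5, 7).
If Novax leads: Labs Inc.'s best replies are Low→R2, Med→R1, High→R0; Novax's induced payoffs 3, 9, 7; outcome (R1, Med), payoffs (9, 9).
Labs Inc. gets 5 moving first and 9 moving second, so Labs Inc. prefers to move second.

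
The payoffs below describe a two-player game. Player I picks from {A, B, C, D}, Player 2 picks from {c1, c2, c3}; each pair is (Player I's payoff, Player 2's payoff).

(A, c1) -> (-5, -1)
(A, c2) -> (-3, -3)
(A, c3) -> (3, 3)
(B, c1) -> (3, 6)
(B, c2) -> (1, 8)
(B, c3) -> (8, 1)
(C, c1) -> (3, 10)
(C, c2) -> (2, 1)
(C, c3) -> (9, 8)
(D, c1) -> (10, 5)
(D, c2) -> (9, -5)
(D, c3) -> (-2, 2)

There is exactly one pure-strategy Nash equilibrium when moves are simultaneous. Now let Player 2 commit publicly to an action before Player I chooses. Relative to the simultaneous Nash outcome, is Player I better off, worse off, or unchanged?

worse off

Backward induction with Player 2 moving first.
- c1 → Player I plays D (best of -5, 3, 3, 10); Player 2 gets 5.
- c2 → Player I plays D (best of -3, 1, 2, 9); Player 2 gets -5.
- c3 → Player I plays C (best of 3, 8, 9, -2); Player 2 gets 8.
Maximizing over 5, -5, 8, Player 2 chooses c3. Subgame-perfect outcome: (C, c3) with payoffs (9, 8).
Under simultaneous play:
Player I's best replies: c1→D; c2→D; c3→C.
Player 2's best replies: A→c3; B→c2; C→c1; D→c1.
The unique mutual best reply is (D, c1), giving (10, 5).
Player I earns 9 sequentially versus 10 at the Nash outcome: worse off.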